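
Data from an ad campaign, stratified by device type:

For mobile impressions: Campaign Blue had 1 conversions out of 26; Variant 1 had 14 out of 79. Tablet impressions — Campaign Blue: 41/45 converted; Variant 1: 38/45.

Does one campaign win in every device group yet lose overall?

Mobile: Campaign Blue 1/26 = 3.8%, Variant 1 14/79 = 17.7% → Variant 1
Tablet: Campaign Blue 41/45 = 91.1%, Variant 1 38/45 = 84.4% → Campaign Blue
Overall: Campaign Blue 42/71 = 59.2%, Variant 1 52/124 = 41.9% → Campaign Blue
Neither sweeps: Campaign Blue wins 1 of 2 groups, Variant 1 wins 1. Campaign Blue wins overall but not every group — no Simpson reversal.

No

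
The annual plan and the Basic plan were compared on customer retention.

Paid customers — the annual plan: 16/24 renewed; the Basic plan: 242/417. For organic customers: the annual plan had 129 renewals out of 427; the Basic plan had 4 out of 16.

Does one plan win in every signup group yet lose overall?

Yes

Paid: the annual plan 16/24 = 66.7%, the Basic plan 242/417 = 58.0% → the annual plan
Organic: the annual plan 129/427 = 30.2%, the Basic plan 4/16 = 25.0% → the annual plan
Overall: the annual plan 145/451 = 32.2%, the Basic plan 246/433 = 56.8% → the Basic plan
The annual plan wins each signup group but the Basic plan wins overall — the comparison reverses. The annual plan's customers skew toward organic, which has a lower base rate.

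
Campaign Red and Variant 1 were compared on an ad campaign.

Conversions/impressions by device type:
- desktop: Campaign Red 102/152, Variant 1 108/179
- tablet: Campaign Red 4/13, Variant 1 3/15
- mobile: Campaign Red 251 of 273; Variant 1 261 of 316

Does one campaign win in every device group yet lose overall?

Desktop: Campaign Red 102/152 = 67.1%, Variant 1 108/179 = 60.3% → Campaign Red
Tablet: Campaign Red 4/13 = 30.8%, Variant 1 3/15 = 20.0% → Campaign Red
Mobile: Campaign Red 251/273 = 91.9%, Variant 1 261/316 = 82.6% → Campaign Red
Overall: Campaign Red 357/438 = 81.5%, Variant 1 372/510 = 72.9% → Campaign Red
Campaign Red wins overall and in every device group — no reversal.

No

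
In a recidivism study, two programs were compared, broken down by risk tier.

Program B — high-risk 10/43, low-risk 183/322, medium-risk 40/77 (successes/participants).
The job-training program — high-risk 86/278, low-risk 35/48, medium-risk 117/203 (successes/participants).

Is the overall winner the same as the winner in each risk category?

No

High-risk: Program B 10/43 = 23.3%, the job-training program 86/278 = 30.9% → the job-training program
Low-risk: Program B 183/322 = 56.8%, the job-training program 35/48 = 72.9% → the job-training program
Medium-risk: Program B 40/77 = 51.9%, the job-training program 117/203 = 57.6% → the job-training program
Overall: Program B 233/442 = 52.7%, the job-training program 238/529 = 45.0% → Program B
The job-training program wins each risk group but Program B wins overall — the comparison reverses. The job-training program's participants skew toward high-risk, which has a lower base rate.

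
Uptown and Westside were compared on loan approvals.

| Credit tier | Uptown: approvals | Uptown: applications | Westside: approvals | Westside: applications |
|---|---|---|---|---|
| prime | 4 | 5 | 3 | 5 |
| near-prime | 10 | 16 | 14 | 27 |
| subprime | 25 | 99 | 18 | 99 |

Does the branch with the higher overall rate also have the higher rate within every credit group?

Yes

Prime: Uptown 4/5 = 80.0%, Westside 3/5 = 60.0% → Uptown
Near-prime: Uptown 10/16 = 62.5%, Westside 14/27 = 51.9% → Uptown
Subprime: Uptown 25/99 = 25.3%, Westside 18/99 = 18.2% → Uptown
Overall: Uptown 39/120 = 32.5%, Westside 35/131 = 26.7% → Uptown
Uptown wins overall and in every credit group — no reversal.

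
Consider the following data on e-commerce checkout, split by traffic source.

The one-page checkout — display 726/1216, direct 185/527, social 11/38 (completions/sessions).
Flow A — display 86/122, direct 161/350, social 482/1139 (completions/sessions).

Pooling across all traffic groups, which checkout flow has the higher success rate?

the one-page checkout

Display: the one-page checkout 726/1216 = 59.7%, Flow A 86/122 = 70.5% → Flow A
Direct: the one-page checkout 185/527 = 35.1%, Flow A 161/350 = 46.0% → Flow A
Social: the one-page checkout 11/38 = 28.9%, Flow A 482/1139 = 42.3% → Flow A
Overall: the one-page checkout 922/1781 = 51.8%, Flow A 729/1611 = 45.3% → the one-page checkout
(Flow A wins every traffic group but the one-page checkout wins overall — Flow A's sessions skew toward the low-rate social group.)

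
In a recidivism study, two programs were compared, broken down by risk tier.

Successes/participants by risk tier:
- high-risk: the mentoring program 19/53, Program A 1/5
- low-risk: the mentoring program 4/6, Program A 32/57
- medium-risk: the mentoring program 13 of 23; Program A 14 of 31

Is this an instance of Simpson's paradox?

High-risk: the mentoring program 19/53 = 35.8%, Program A 1/5 = 20.0% → the mentoring program
Low-risk: the mentoring program 4/6 = 66.7%, Program A 32/57 = 56.1% → the mentoring program
Medium-risk: the mentoring program 13/23 = 56.5%, Program A 14/31 = 45.2% → the mentoring program
Overall: the mentoring program 36/82 = 43.9%, Program A 47/93 = 50.5% → Program A
The mentoring program wins each risk group but Program A wins overall — the comparison reverses. The mentoring program's participants skew toward high-risk, which has a lower base rate.

Yes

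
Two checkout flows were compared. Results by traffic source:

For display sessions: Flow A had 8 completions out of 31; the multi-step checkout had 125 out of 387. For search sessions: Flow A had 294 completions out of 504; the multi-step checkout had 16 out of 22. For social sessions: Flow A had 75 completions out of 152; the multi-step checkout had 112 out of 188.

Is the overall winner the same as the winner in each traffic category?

Display: Flow A 8/31 = 25.8%, the multi-step checkout 125/387 = 32.3% → the multi-step checkout
Search: Flow A 294/504 = 58.3%, the multi-step checkout 16/22 = 72.7% → the multi-step checkout
Social: Flow A 75/152 = 49.3%, the multi-step checkout 112/188 = 59.6% → the multi-step checkout
Overall: Flow A 377/687 = 54.9%, the multi-step checkout 253/597 = 42.4% → Flow A
The multi-step checkout wins each traffic group but Flow A wins overall — the comparison reverses. The multi-step checkout's sessions skew toward display, which has a lower base rate.

No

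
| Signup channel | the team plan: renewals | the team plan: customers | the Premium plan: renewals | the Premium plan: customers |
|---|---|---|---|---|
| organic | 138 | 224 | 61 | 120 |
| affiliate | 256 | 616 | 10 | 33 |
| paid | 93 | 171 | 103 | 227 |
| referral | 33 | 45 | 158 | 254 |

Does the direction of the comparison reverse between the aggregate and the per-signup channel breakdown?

Yes

Organic: the team plan 138/224 = 61.6%, the Premium plan 61/120 = 50.8% → the team plan
Affiliate: the team plan 256/616 = 41.6%, the Premium plan 10/33 = 30.3% → the team plan
Paid: the team plan 93/171 = 54.4%, the Premium plan 103/227 = 45.4% → the team plan
Referral: the team plan 33/45 = 73.3%, the Premium plan 158/254 = 62.2% → the team plan
Overall: the team plan 520/1056 = 49.2%, the Premium plan 332/634 = 52.4% → the Premium plan
The team plan wins each signup group but the Premium plan wins overall — the comparison reverses. The team plan's customers skew toward affiliate, which has a lower base rate.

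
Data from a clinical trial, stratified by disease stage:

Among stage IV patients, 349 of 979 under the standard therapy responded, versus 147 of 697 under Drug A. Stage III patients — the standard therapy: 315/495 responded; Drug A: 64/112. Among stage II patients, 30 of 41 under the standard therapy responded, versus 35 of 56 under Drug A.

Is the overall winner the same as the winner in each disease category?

Stage IV: the standard therapy 349/979 = 35.6%, Drug A 147/697 = 21.1% → the standard therapy
Stage III: the standard therapy 315/495 = 63.6%, Drug A 64/112 = 57.1% → the standard therapy
Stage II: the standard therapy 30/41 = 73.2%, Drug A 35/56 = 62.5% → the standard therapy
Overall: the standard therapy 694/1515 = 45.8%, Drug A 246/865 = 28.4% → the standard therapy
The standard therapy wins overall and in every disease group — no reversal.

Yes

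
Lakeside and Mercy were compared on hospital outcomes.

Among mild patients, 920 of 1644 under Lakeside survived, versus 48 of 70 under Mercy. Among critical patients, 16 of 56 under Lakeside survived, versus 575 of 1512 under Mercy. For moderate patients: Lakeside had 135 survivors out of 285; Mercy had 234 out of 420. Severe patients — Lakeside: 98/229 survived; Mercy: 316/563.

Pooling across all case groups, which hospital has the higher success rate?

Lakeside

Mild: Lakeside 920/1644 = 56.0%, Mercy 48/70 = 68.6% → Mercy
Critical: Lakeside 16/56 = 28.6%, Mercy 575/1512 = 38.0% → Mercy
Moderate: Lakeside 135/285 = 47.4%, Mercy 234/420 = 55.7% → Mercy
Severe: Lakeside 98/229 = 42.8%, Mercy 316/563 = 56.1% → Mercy
Overall: Lakeside 1169/2214 = 52.8%, Mercy 1173/2565 = 45.7% → Lakeside
(Mercy wins every case group but Lakeside wins overall — Mercy's patients skew toward the low-rate critical group.)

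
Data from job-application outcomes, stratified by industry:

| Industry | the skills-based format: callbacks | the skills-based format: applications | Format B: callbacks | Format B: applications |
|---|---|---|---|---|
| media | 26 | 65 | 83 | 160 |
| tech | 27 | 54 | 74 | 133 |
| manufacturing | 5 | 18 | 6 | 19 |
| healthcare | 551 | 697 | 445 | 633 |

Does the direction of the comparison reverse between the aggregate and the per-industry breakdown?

Media: the skills-based format 26/65 = 40.0%, Format B 83/160 = 51.9% → Format B
Tech: the skills-based format 27/54 = 50.0%, Format B 74/133 = 55.6% → Format B
Manufacturing: the skills-based format 5/18 = 27.8%, Format B 6/19 = 31.6% → Format B
Healthcare: the skills-based format 551/697 = 79.1%, Format B 445/633 = 70.3% → the skills-based format
Overall: the skills-based format 609/834 = 73.0%, Format B 608/945 = 64.3% → the skills-based format
Neither sweeps: the skills-based format wins 1 of 4 groups, Format B wins 3. The skills-based format wins overall but not every group — no Simpson reversal.

No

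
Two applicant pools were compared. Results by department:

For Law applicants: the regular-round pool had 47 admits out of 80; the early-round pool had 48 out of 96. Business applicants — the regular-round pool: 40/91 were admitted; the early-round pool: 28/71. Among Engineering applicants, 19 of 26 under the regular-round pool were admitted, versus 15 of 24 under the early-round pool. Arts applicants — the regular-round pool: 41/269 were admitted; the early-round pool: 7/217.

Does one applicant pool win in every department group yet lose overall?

Law: the regular-round pool 47/80 = 58.8%, the early-round pool 48/96 = 50.0% → the regular-round pool
Business: the regular-round pool 40/91 = 44.0%, the early-round pool 28/71 = 39.4% → the regular-round pool
Engineering: the regular-round pool 19/26 = 73.1%, the early-round pool 15/24 = 62.5% → the regular-round pool
Arts: the regular-round pool 41/269 = 15.2%, the early-round pool 7/217 = 3.2% → the regular-round pool
Overall: the regular-round pool 147/466 = 31.5%, the early-round pool 98/408 = 24.0% → the regular-round pool
The regular-round pool wins overall and in every department group — no reversal.

No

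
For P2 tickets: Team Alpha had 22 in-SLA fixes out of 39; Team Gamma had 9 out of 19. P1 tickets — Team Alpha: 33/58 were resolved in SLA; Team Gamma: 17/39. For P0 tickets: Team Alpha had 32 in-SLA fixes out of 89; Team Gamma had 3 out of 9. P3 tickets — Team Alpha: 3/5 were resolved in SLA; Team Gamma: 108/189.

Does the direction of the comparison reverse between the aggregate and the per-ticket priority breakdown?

Yes

P2: Team Alpha 22/39 = 56.4%, Team Gamma 9/19 = 47.4% → Team Alpha
P1: Team Alpha 33/58 = 56.9%, Team Gamma 17/39 = 43.6% → Team Alpha
P0: Team Alpha 32/89 = 36.0%, Team Gamma 3/9 = 33.3% → Team Alpha
P3: Team Alpha 3/5 = 60.0%, Team Gamma 108/189 = 57.1% → Team Alpha
Overall: Team Alpha 90/191 = 47.1%, Team Gamma 137/256 = 53.5% → Team Gamma
Team Alpha wins each ticket group but Team Gamma wins overall — the comparison reverses. Team Alpha's tickets skew toward P0, which has a lower base rate.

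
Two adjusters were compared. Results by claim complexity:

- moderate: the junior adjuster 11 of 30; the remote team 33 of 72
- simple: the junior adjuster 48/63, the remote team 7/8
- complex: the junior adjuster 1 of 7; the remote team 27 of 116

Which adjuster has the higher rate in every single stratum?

the remote team

Moderate: the junior adjuster 11/30 = 36.7%, the remote team 33/72 = 45.8% → the remote team
Simple: the junior adjuster 48/63 = 76.2%, the remote team 7/8 = 87.5% → the remote team
Complex: the junior adjuster 1/7 = 14.3%, the remote team 27/116 = 23.3% → the remote team
The remote team has the higher rate in all 3 groups.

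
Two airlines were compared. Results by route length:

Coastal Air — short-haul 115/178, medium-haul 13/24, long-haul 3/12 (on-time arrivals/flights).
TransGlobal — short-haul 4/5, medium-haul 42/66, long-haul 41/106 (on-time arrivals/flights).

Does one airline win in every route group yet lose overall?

Short-haul: Coastal Air 115/178 = 64.6%, TransGlobal 4/5 = 80.0% → TransGlobal
Medium-haul: Coastal Air 13/24 = 54.2%, TransGlobal 42/66 = 63.6% → TransGlobal
Long-haul: Coastal Air 3/12 = 25.0%, TransGlobal 41/106 = 38.7% → TransGlobal
Overall: Coastal Air 131/214 = 61.2%, TransGlobal 87/177 = 49.2% → Coastal Air
TransGlobal wins each route group but Coastal Air wins overall — the comparison reverses. TransGlobal's flights skew toward long-haul, which has a lower base rate.

Yes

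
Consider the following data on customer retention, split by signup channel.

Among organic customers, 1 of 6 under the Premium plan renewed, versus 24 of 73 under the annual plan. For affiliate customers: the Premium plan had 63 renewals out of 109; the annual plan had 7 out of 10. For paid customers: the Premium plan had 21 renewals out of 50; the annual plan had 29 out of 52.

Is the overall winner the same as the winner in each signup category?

Organic: the Premium plan 1/6 = 16.7%, the annual plan 24/73 = 32.9% → the annual plan
Affiliate: the Premium plan 63/109 = 57.8%, the annual plan 7/10 = 70.0% → the annual plan
Paid: the Premium plan 21/50 = 42.0%, the annual plan 29/52 = 55.8% → the annual plan
Overall: the Premium plan 85/165 = 51.5%, the annual plan 60/135 = 44.4% → the Premium plan
The annual plan wins each signup group but the Premium plan wins overall — the comparison reverses. The annual plan's customers skew toward organic, which has a lower base rate.

No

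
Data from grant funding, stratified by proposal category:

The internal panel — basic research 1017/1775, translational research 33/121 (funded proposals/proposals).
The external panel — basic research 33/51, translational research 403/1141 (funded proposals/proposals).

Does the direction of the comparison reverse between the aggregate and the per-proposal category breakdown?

Yes

Basic research: the internal panel 1017/1775 = 57.3%, the external panel 33/51 = 64.7% → the external panel
Translational research: the internal panel 33/121 = 27.3%, the external panel 403/1141 = 35.3% → the external panel
Overall: the internal panel 1050/1896 = 55.4%, the external panel 436/1192 = 36.6% → the internal panel
The external panel wins each proposal group but the internal panel wins overall — the comparison reverses. The external panel's proposals skew toward translational research, which has a lower base rate.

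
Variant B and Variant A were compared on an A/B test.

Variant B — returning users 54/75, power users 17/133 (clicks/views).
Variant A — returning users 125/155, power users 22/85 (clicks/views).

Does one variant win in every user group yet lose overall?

Returning users: Variant B 54/75 = 72.0%, Variant A 125/155 = 80.6% → Variant A
Power users: Variant B 17/133 = 12.8%, Variant A 22/85 = 25.9% → Variant A
Overall: Variant B 71/208 = 34.1%, Variant A 147/240 = 61.2% → Variant A
Variant A wins overall and in every user group — no reversal.

No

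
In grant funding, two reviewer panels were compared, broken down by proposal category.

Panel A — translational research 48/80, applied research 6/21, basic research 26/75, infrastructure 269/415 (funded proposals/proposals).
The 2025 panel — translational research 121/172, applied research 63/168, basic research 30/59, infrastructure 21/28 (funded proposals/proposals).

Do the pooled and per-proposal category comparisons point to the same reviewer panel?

Translational research: Panel A 48/80 = 60.0%, the 2025 panel 121/172 = 70.3% → the 2025 panel
Applied research: Panel A 6/21 = 28.6%, the 2025 panel 63/168 = 37.5% → the 2025 panel
Basic research: Panel A 26/75 = 34.7%, the 2025 panel 30/59 = 50.8% → the 2025 panel
Infrastructure: Panel A 269/415 = 64.8%, the 2025 panel 21/28 = 75.0% → the 2025 panel
Overall: Panel A 349/591 = 59.1%, the 2025 panel 235/427 = 55.0% → Panel A
The 2025 panel wins each proposal group but Panel A wins overall — the comparison reverses. The 2025 panel's proposals skew toward applied research, which has a lower base rate.

No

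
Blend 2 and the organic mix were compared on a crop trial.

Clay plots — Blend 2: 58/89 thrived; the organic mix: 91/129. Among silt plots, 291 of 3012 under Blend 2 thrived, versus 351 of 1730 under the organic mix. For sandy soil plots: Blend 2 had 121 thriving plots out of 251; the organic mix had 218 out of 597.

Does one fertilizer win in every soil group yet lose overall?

Clay: Blend 2 58/89 = 65.2%, the organic mix 91/129 = 70.5% → the organic mix
Silt: Blend 2 291/3012 = 9.7%, the organic mix 351/1730 = 20.3% → the organic mix
Sandy soil: Blend 2 121/251 = 48.2%, the organic mix 218/597 = 36.5% → Blend 2
Overall: Blend 2 470/3352 = 14.0%, the organic mix 660/2456 = 26.9% → the organic mix
Neither sweeps: Blend 2 wins 1 of 3 groups, the organic mix wins 2. The organic mix wins overall but not every group — no Simpson reversal.

No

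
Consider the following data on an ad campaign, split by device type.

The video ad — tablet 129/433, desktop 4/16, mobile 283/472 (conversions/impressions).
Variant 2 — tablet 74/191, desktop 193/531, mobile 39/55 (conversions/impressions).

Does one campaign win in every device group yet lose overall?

Tablet: the video ad 129/433 = 29.8%, Variant 2 74/191 = 38.7% → Variant 2
Desktop: the video ad 4/16 = 25.0%, Variant 2 193/531 = 36.3% → Variant 2
Mobile: the video ad 283/472 = 60.0%, Variant 2 39/55 = 70.9% → Variant 2
Overall: the video ad 416/921 = 45.2%, Variant 2 306/777 = 39.4% → the video ad
Variant 2 wins each device group but the video ad wins overall — the comparison reverses. Variant 2's impressions skew toward desktop, which has a lower base rate.

Yes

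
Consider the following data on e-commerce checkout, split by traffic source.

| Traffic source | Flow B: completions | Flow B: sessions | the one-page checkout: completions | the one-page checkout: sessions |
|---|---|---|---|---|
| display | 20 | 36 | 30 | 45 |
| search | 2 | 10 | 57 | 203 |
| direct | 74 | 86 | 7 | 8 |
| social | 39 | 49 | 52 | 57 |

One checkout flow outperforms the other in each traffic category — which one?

Display: Flow B 20/36 = 55.6%, the one-page checkout 30/45 = 66.7% → the one-page checkout
Search: Flow B 2/10 = 20.0%, the one-page checkout 57/203 = 28.1% → the one-page checkout
Direct: Flow B 74/86 = 86.0%, the one-page checkout 7/8 = 87.5% → the one-page checkout
Social: Flow B 39/49 = 79.6%, the one-page checkout 52/57 = 91.2% → the one-page checkout
The one-page checkout has the higher rate in all 4 groups.

the one-page checkout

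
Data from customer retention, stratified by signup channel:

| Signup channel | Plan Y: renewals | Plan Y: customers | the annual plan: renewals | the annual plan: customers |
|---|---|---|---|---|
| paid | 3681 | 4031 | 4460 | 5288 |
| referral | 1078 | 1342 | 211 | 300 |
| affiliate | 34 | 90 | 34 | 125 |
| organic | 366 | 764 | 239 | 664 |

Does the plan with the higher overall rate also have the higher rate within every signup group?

Paid: Plan Y 3681/4031 = 91.3%, the annual plan 4460/5288 = 84.3% → Plan Y
Referral: Plan Y 1078/1342 = 80.3%, the annual plan 211/300 = 70.3% → Plan Y
Affiliate: Plan Y 34/90 = 37.8%, the annual plan 34/125 = 27.2% → Plan Y
Organic: Plan Y 366/764 = 47.9%, the annual plan 239/664 = 36.0% → Plan Y
Overall: Plan Y 5159/6227 = 82.8%, the annual plan 4944/6377 = 77.5% → Plan Y
Plan Y wins overall and in every signup group — no reversal.

Yes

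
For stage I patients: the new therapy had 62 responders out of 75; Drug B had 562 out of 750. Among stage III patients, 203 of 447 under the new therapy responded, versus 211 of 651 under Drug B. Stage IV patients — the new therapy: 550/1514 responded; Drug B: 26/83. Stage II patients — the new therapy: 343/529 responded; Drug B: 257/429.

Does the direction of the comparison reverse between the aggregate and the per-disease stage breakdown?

Stage I: the new therapy 62/75 = 82.7%, Drug B 562/750 = 74.9% → the new therapy
Stage III: the new therapy 203/447 = 45.4%, Drug B 211/651 = 32.4% → the new therapy
Stage IV: the new therapy 550/1514 = 36.3%, Drug B 26/83 = 31.3% → the new therapy
Stage II: the new therapy 343/529 = 64.8%, Drug B 257/429 = 59.9% → the new therapy
Overall: the new therapy 1158/2565 = 45.1%, Drug B 1056/1913 = 55.2% → Drug B
The new therapy wins each disease group but Drug B wins overall — the comparison reverses. The new therapy's patients skew toward stage IV, which has a lower base rate.

Yes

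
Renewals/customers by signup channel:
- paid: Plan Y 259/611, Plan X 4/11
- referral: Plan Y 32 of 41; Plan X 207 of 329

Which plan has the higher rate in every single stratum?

Plan Y

Paid: Plan Y 259/611 = 42.4%, Plan X 4/11 = 36.4% → Plan Y
Referral: Plan Y 32/41 = 78.0%, Plan X 207/329 = 62.9% → Plan Y
Plan Y has the higher rate in both groups.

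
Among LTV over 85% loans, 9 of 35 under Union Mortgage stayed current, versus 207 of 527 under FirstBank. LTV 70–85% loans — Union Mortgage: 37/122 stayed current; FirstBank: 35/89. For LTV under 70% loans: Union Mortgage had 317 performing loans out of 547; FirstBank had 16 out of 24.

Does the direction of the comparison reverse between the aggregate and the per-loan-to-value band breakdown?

LTV over 85%: Union Mortgage 9/35 = 25.7%, FirstBank 207/527 = 39.3% → FirstBank
LTV 70–85%: Union Mortgage 37/122 = 30.3%, FirstBank 35/89 = 39.3% → FirstBank
LTV under 70%: Union Mortgage 317/547 = 58.0%, FirstBank 16/24 = 66.7% → FirstBank
Overall: Union Mortgage 363/704 = 51.6%, FirstBank 258/640 = 40.3% → Union Mortgage
FirstBank wins each loan-to-value group but Union Mortgage wins overall — the comparison reverses. FirstBank's loans skew toward LTV over 85%, which has a lower base rate.

Yes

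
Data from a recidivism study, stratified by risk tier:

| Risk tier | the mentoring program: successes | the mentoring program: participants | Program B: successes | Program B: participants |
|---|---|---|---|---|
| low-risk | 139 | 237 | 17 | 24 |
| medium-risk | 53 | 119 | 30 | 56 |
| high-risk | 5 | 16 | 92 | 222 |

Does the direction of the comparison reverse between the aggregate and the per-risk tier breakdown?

Low-risk: the mentoring program 139/237 = 58.6%, Program B 17/24 = 70.8% → Program B
Medium-risk: the mentoring program 53/119 = 44.5%, Program B 30/56 = 53.6% → Program B
High-risk: the mentoring program 5/16 = 31.2%, Program B 92/222 = 41.4% → Program B
Overall: the mentoring program 197/372 = 53.0%, Program B 139/302 = 46.0% → the mentoring program
Program B wins each risk group but the mentoring program wins overall — the comparison reverses. Program B's participants skew toward high-risk, which has a lower base rate.

Yes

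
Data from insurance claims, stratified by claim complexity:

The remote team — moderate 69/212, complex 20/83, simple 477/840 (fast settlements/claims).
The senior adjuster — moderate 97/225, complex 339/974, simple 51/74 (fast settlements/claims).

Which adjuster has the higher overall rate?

Moderate: the remote team 69/212 = 32.5%, the senior adjuster 97/225 = 43.1% → the senior adjuster
Complex: the remote team 20/83 = 24.1%, the senior adjuster 339/974 = 34.8% → the senior adjuster
Simple: the remote team 477/840 = 56.8%, the senior adjuster 51/74 = 68.9% → the senior adjuster
Overall: the remote team 566/1135 = 49.9%, the senior adjuster 487/1273 = 38.3% → the remote team
(The senior adjuster wins every claim group but the remote team wins overall — the senior adjuster's claims skew toward the low-rate complex group.)

the remote team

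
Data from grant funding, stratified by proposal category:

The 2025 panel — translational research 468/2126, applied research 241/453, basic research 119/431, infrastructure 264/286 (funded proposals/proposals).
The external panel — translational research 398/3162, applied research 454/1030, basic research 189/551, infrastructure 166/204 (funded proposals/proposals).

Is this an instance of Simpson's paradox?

Translational research: the 2025 panel 468/2126 = 22.0%, the external panel 398/3162 = 12.6% → the 2025 panel
Applied research: the 2025 panel 241/453 = 53.2%, the external panel 454/1030 = 44.1% → the 2025 panel
Basic research: the 2025 panel 119/431 = 27.6%, the external panel 189/551 = 34.3% → the external panel
Infrastructure: the 2025 panel 264/286 = 92.3%, the external panel 166/204 = 81.4% → the 2025 panel
Overall: the 2025 panel 1092/3296 = 33.1%, the external panel 1207/4947 = 24.4% → the 2025 panel
Neither sweeps: the 2025 panel wins 3 of 4 groups, the external panel wins 1. The 2025 panel wins overall but not every group — no Simpson reversal.

No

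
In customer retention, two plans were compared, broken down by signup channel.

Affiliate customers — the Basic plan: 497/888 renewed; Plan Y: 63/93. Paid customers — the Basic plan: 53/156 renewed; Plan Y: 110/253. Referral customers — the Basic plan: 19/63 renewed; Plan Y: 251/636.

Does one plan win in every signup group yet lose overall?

Affiliate: the Basic plan 497/888 = 56.0%, Plan Y 63/93 = 67.7% → Plan Y
Paid: the Basic plan 53/156 = 34.0%, Plan Y 110/253 = 43.5% → Plan Y
Referral: the Basic plan 19/63 = 30.2%, Plan Y 251/636 = 39.5% → Plan Y
Overall: the Basic plan 569/1107 = 51.4%, Plan Y 424/982 = 43.2% → the Basic plan
Plan Y wins each signup group but the Basic plan wins overall — the comparison reverses. Plan Y's customers skew toward referral, which has a lower base rate.

Yes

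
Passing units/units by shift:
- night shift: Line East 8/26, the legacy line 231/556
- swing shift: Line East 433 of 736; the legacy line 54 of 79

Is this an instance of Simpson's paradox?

Yes

Night shift: Line East 8/26 = 30.8%, the legacy line 231/556 = 41.5% → the legacy line
Swing shift: Line East 433/736 = 58.8%, the legacy line 54/79 = 68.4% → the legacy line
Overall: Line East 441/762 = 57.9%, the legacy line 285/635 = 44.9% → Line East
The legacy line wins each shift group but Line East wins overall — the comparison reverses. The legacy line's units skew toward night shift, which has a lower base rate.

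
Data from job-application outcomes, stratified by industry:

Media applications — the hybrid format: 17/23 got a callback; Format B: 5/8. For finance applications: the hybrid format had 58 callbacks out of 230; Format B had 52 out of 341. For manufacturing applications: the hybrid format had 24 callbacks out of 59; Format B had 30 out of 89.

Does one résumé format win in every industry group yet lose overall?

No

Media: the hybrid format 17/23 = 73.9%, Format B 5/8 = 62.5% → the hybrid format
Finance: the hybrid format 58/230 = 25.2%, Format B 52/341 = 15.2% → the hybrid format
Manufacturing: the hybrid format 24/59 = 40.7%, Format B 30/89 = 33.7% → the hybrid format
Overall: the hybrid format 99/312 = 31.7%, Format B 87/438 = 19.9% → the hybrid format
The hybrid format wins overall and in every industry group — no reversal.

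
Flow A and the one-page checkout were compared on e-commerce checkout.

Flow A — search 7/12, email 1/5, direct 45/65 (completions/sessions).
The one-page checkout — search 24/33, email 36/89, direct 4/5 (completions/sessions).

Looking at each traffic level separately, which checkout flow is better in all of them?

Search: Flow A 7/12 = 58.3%, the one-page checkout 24/33 = 72.7% → the one-page checkout
Email: Flow A 1/5 = 20.0%, the one-page checkout 36/89 = 40.4% → the one-page checkout
Direct: Flow A 45/65 = 69.2%, the one-page checkout 4/5 = 80.0% → the one-page checkout
The one-page checkout has the higher rate in all 3 groups.

the one-page checkout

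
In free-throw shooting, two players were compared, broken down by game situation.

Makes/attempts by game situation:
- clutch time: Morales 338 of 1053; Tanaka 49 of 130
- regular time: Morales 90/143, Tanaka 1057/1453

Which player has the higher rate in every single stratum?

Clutch time: Morales 338/1053 = 32.1%, Tanaka 49/130 = 37.7% → Tanaka
Regular time: Morales 90/143 = 62.9%, Tanaka 1057/1453 = 72.7% → Tanaka
Tanaka has the higher rate in both groups.

Tanaka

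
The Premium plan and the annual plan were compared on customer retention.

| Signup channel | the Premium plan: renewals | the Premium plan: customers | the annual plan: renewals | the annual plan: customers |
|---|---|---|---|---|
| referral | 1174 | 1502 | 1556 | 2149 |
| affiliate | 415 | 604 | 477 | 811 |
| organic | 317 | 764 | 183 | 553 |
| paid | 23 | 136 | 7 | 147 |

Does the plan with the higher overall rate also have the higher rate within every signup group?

Referral: the Premium plan 1174/1502 = 78.2%, the annual plan 1556/2149 = 72.4% → the Premium plan
Affiliate: the Premium plan 415/604 = 68.7%, the annual plan 477/811 = 58.8% → the Premium plan
Organic: the Premium plan 317/764 = 41.5%, the annual plan 183/553 = 33.1% → the Premium plan
Paid: the Premium plan 23/136 = 16.9%, the annual plan 7/147 = 4.8% → the Premium plan
Overall: the Premium plan 1929/3006 = 64.2%, the annual plan 2223/3660 = 60.7% → the Premium plan
The Premium plan wins overall and in every signup group — no reversal.

Yes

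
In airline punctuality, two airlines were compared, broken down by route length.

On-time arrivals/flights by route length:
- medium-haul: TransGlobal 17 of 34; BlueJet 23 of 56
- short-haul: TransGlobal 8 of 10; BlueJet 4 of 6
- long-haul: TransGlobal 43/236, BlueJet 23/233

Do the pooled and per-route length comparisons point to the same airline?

Yes

Medium-haul: TransGlobal 17/34 = 50.0%, BlueJet 23/56 = 41.1% → TransGlobal
Short-haul: TransGlobal 8/10 = 80.0%, BlueJet 4/6 = 66.7% → TransGlobal
Long-haul: TransGlobal 43/236 = 18.2%, BlueJet 23/233 = 9.9% → TransGlobal
Overall: TransGlobal 68/280 = 24.3%, BlueJet 50/295 = 16.9% → TransGlobal
TransGlobal wins overall and in every route group — no reversal.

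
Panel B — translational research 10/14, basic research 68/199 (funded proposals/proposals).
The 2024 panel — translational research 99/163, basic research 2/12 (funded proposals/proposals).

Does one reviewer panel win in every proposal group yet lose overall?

Yes

Translational research: Panel B 10/14 = 71.4%, the 2024 panel 99/163 = 60.7% → Panel B
Basic research: Panel B 68/199 = 34.2%, the 2024 panel 2/12 = 16.7% → Panel B
Overall: Panel B 78/213 = 36.6%, the 2024 panel 101/175 = 57.7% → the 2024 panel
Panel B wins each proposal group but the 2024 panel wins overall — the comparison reverses. Panel B's proposals skew toward basic research, which has a lower base rate.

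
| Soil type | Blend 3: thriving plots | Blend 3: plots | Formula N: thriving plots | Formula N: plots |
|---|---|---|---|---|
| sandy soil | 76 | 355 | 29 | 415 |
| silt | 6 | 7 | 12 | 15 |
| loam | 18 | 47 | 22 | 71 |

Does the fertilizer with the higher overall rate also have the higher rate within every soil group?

Sandy soil: Blend 3 76/355 = 21.4%, Formula N 29/415 = 7.0% → Blend 3
Silt: Blend 3 6/7 = 85.7%, Formula N 12/15 = 80.0% → Blend 3
Loam: Blend 3 18/47 = 38.3%, Formula N 22/71 = 31.0% → Blend 3
Overall: Blend 3 100/409 = 24.4%, Formula N 63/501 = 12.6% → Blend 3
Blend 3 wins overall and in every soil group — no reversal.

Yes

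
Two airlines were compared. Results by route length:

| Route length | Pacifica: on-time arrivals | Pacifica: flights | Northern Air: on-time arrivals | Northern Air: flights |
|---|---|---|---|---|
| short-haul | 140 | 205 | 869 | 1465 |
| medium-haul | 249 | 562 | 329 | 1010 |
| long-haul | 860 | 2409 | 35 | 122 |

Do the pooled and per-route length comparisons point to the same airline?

Short-haul: Pacifica 140/205 = 68.3%, Northern Air 869/1465 = 59.3% → Pacifica
Medium-haul: Pacifica 249/562 = 44.3%, Northern Air 329/1010 = 32.6% → Pacifica
Long-haul: Pacifica 860/2409 = 35.7%, Northern Air 35/122 = 28.7% → Pacifica
Overall: Pacifica 1249/3176 = 39.3%, Northern Air 1233/2597 = 47.5% → Northern Air
Pacifica wins each route group but Northern Air wins overall — the comparison reverses. Pacifica's flights skew toward long-haul, which has a lower base rate.

No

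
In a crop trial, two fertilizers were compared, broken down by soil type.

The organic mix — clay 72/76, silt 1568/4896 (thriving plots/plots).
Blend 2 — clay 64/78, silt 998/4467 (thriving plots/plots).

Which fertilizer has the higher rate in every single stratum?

the organic mix

Clay: the organic mix 72/76 = 94.7%, Blend 2 64/78 = 82.1% → the organic mix
Silt: the organic mix 1568/4896 = 32.0%, Blend 2 998/4467 = 22.3% → the organic mix
The organic mix has the higher rate in both groups.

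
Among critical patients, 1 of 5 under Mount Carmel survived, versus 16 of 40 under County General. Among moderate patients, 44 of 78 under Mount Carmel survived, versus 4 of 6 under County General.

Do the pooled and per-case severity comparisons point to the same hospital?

Critical: Mount Carmel 1/5 = 20.0%, County General 16/40 = 40.0% → County General
Moderate: Mount Carmel 44/78 = 56.4%, County General 4/6 = 66.7% → County General
Overall: Mount Carmel 45/83 = 54.2%, County General 20/46 = 43.5% → Mount Carmel
County General wins each case group but Mount Carmel wins overall — the comparison reverses. County General's patients skew toward critical, which has a lower base rate.

No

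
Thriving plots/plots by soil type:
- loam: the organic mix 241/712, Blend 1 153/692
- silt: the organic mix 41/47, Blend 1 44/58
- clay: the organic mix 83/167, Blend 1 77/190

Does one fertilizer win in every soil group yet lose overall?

Loam: the organic mix 241/712 = 33.8%, Blend 1 153/692 = 22.1% → the organic mix
Silt: the organic mix 41/47 = 87.2%, Blend 1 44/58 = 75.9% → the organic mix
Clay: the organic mix 83/167 = 49.7%, Blend 1 77/190 = 40.5% → the organic mix
Overall: the organic mix 365/926 = 39.4%, Blend 1 274/940 = 29.1% → the organic mix
The organic mix wins overall and in every soil group — no reversal.

No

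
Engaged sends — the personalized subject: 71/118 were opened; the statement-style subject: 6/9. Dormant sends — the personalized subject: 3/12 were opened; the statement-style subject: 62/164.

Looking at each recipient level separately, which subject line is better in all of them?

the statement-style subject

Engaged: the personalized subject 71/118 = 60.2%, the statement-style subject 6/9 = 66.7% → the statement-style subject
Dormant: the personalized subject 3/12 = 25.0%, the statement-style subject 62/164 = 37.8% → the statement-style subject
The statement-style subject has the higher rate in both groups.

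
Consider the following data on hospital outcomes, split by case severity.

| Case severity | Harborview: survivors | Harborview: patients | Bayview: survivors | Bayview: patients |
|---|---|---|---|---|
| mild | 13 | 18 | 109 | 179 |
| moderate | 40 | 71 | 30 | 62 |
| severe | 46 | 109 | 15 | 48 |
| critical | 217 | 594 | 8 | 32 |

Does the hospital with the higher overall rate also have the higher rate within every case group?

Mild: Harborview 13/18 = 72.2%, Bayview 109/179 = 60.9% → Harborview
Moderate: Harborview 40/71 = 56.3%, Bayview 30/62 = 48.4% → Harborview
Severe: Harborview 46/109 = 42.2%, Bayview 15/48 = 31.2% → Harborview
Critical: Harborview 217/594 = 36.5%, Bayview 8/32 = 25.0% → Harborview
Overall: Harborview 316/792 = 39.9%, Bayview 162/321 = 50.5% → Bayview
Harborview wins each case group but Bayview wins overall — the comparison reverses. Harborview's patients skew toward critical, which has a lower base rate.

No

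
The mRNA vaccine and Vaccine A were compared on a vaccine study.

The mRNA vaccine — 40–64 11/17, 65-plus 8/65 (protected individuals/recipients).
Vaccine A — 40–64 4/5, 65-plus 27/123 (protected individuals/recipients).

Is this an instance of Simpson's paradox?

No

40–64: the mRNA vaccine 11/17 = 64.7%, Vaccine A 4/5 = 80.0% → Vaccine A
65-plus: the mRNA vaccine 8/65 = 12.3%, Vaccine A 27/123 = 22.0% → Vaccine A
Overall: the mRNA vaccine 19/82 = 23.2%, Vaccine A 31/128 = 24.2% → Vaccine A
Vaccine A wins overall and in every age group — no reversal.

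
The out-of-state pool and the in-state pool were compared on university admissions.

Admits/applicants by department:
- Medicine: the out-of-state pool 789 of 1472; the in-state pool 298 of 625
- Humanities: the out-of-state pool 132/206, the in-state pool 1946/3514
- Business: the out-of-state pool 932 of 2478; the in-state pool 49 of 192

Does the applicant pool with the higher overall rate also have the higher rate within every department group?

Medicine: the out-of-state pool 789/1472 = 53.6%, the in-state pool 298/625 = 47.7% → the out-of-state pool
Humanities: the out-of-state pool 132/206 = 64.1%, the in-state pool 1946/3514 = 55.4% → the out-of-state pool
Business: the out-of-state pool 932/2478 = 37.6%, the in-state pool 49/192 = 25.5% → the out-of-state pool
Overall: the out-of-state pool 1853/4156 = 44.6%, the in-state pool 2293/4331 = 52.9% → the in-state pool
The out-of-state pool wins each department group but the in-state pool wins overall — the comparison reverses. The out-of-state pool's applicants skew toward Business, which has a lower base rate.

No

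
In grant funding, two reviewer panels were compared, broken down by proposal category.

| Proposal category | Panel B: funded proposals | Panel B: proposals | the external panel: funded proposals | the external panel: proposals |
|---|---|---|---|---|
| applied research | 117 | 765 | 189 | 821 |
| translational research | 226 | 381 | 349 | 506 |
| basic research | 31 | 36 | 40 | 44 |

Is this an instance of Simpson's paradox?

No

Applied research: Panel B 117/765 = 15.3%, the external panel 189/821 = 23.0% → the external panel
Translational research: Panel B 226/381 = 59.3%, the external panel 349/506 = 69.0% → the external panel
Basic research: Panel B 31/36 = 86.1%, the external panel 40/44 = 90.9% → the external panel
Overall: Panel B 374/1182 = 31.6%, the external panel 578/1371 = 42.2% → the external panel
The external panel wins overall and in every proposal group — no reversal.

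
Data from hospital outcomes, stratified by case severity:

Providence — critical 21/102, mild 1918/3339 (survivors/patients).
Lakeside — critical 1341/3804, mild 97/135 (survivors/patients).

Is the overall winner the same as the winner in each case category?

No

Critical: Providence 21/102 = 20.6%, Lakeside 1341/3804 = 35.3% → Lakeside
Mild: Providence 1918/3339 = 57.4%, Lakeside 97/135 = 71.9% → Lakeside
Overall: Providence 1939/3441 = 56.3%, Lakeside 1438/3939 = 36.5% → Providence
Lakeside wins each case group but Providence wins overall — the comparison reverses. Lakeside's patients skew toward critical, which has a lower base rate.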